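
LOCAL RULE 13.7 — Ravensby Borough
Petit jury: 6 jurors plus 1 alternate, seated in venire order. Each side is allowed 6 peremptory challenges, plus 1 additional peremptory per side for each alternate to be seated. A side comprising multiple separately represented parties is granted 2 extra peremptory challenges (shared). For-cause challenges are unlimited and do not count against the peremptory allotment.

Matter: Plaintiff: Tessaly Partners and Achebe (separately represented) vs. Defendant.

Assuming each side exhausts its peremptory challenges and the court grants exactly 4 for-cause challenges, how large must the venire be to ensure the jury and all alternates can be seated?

Seats to fill: 6 + 1 alternates = 7.
Peremptories — Plaintiff: 6 + 1×1 + 2 = 9; Defendant: 6 + 1×1 = 7; total 16.
For-cause removals: 4.
Minimum venire: 7 + 16 + 4 = 27.

27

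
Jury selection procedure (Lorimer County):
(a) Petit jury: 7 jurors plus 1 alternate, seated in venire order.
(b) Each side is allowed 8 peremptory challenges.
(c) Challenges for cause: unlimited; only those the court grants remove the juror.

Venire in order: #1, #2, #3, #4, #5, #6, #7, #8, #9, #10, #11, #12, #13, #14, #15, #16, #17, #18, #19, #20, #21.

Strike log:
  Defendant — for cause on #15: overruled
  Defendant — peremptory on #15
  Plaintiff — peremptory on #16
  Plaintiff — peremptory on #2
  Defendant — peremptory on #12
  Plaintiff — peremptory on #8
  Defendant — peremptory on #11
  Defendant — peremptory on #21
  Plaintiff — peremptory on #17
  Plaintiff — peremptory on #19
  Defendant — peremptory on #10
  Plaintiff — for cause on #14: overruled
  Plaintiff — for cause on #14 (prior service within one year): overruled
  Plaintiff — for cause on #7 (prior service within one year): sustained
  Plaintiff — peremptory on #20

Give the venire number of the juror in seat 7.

13

Removed: #2, #7, #8, #10, #11, #12, #15, #16, #17, #19, #20, #21. (#14 stays — for-cause denied.)
Filling seats in venire order through position 7: #1, #3, #4, #5, #6, #9, #13.
So seat 7 is #13.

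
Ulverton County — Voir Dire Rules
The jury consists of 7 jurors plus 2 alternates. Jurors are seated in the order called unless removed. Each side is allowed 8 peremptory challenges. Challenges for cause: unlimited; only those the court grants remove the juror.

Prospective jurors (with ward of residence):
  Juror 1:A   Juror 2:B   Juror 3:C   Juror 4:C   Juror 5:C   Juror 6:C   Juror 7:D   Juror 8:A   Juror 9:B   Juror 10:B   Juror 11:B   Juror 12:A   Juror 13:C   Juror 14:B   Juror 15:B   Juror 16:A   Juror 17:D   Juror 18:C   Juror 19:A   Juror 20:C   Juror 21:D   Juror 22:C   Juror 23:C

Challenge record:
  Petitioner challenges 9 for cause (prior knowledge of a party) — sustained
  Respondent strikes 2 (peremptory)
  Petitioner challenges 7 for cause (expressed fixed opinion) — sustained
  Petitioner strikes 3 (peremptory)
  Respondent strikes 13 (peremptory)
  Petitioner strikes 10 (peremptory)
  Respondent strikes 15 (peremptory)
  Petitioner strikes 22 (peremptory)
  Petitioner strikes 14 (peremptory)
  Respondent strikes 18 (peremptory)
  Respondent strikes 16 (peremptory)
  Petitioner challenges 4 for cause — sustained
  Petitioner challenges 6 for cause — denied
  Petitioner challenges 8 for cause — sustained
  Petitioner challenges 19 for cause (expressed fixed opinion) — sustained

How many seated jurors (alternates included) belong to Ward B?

1

Removed: #2, #3, #4, #7, #8, #9, #10, #13, #14, #15, #16, #18, #19, #22.
Seated (9 incl. alternates): #1, #5, #6, #11, #12, #17, #20, #21, #23.
Of those, in Ward B: #11 → 1.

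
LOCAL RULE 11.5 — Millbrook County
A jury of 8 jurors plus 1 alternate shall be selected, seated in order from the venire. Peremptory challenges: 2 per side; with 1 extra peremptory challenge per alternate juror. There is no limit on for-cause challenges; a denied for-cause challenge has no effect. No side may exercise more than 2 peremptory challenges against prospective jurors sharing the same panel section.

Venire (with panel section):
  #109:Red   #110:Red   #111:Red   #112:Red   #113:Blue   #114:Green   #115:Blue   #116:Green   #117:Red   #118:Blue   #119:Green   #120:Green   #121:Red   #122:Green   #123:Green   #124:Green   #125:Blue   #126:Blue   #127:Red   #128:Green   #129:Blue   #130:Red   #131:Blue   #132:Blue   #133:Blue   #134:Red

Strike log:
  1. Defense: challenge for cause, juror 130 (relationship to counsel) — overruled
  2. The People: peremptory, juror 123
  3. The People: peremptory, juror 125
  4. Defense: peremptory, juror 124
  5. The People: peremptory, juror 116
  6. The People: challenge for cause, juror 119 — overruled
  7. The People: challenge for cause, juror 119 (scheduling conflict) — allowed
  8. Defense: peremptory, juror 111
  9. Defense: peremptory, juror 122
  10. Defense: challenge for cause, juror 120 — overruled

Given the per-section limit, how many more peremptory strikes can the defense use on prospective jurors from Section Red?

0

Defense peremptories so far: #124, #111, #122 — 3 of 3 used, 0 left overall.
Against Section Red: #111 — 1 used; per-section cap 2 leaves 1.
Binding limit: min(0, 1) = 0.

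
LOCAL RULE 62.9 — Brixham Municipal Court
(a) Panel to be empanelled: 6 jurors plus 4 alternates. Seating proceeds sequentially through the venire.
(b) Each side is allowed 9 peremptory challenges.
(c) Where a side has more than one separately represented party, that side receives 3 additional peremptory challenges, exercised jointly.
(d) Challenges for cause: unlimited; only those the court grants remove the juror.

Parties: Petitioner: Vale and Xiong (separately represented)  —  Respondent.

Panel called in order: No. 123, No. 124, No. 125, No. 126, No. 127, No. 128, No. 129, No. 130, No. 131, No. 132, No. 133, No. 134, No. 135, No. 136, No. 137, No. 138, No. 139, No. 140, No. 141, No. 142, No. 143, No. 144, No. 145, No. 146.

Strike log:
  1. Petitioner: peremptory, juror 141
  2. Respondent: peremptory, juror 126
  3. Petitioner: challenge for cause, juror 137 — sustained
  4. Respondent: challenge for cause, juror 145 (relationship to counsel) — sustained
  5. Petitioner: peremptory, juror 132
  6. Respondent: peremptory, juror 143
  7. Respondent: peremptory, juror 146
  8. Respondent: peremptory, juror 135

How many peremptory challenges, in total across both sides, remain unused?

Petitioner allotment: 9 base + 3 multi-party = 12. Respondent allotment: 9.
Petitioner peremptories used: #141, #132 — 2 (the for-cause on #137 doesn't count).
Respondent peremptories used: #126, #143, #146, #135 — 4 (the for-cause on #145 doesn't count).
Remaining: (12 − 2) + (9 − 4) = 15.

15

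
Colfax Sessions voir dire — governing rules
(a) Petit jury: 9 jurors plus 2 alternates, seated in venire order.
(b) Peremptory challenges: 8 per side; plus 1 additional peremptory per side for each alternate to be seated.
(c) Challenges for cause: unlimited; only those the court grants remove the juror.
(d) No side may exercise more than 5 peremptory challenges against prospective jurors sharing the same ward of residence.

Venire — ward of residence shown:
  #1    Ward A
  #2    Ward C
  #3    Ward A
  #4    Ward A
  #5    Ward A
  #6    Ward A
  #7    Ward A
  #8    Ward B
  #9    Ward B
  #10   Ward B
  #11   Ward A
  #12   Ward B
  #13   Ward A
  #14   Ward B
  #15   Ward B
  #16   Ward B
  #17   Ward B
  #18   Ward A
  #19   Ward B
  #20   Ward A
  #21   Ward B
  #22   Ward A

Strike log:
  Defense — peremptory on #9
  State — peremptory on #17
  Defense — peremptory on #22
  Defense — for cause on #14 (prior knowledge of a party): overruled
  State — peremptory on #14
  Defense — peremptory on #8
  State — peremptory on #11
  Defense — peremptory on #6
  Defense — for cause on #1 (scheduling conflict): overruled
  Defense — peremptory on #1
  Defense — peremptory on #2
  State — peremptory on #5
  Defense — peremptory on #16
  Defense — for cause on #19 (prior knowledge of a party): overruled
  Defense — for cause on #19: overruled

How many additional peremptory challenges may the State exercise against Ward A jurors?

3

State peremptories so far: #17, #14, #11, #5 — 4 of 10 used, 6 left overall.
Against Ward A: #11, #5 — 2 used; per-ward cap 5 leaves 3.
Binding limit: min(6, 3) = 3.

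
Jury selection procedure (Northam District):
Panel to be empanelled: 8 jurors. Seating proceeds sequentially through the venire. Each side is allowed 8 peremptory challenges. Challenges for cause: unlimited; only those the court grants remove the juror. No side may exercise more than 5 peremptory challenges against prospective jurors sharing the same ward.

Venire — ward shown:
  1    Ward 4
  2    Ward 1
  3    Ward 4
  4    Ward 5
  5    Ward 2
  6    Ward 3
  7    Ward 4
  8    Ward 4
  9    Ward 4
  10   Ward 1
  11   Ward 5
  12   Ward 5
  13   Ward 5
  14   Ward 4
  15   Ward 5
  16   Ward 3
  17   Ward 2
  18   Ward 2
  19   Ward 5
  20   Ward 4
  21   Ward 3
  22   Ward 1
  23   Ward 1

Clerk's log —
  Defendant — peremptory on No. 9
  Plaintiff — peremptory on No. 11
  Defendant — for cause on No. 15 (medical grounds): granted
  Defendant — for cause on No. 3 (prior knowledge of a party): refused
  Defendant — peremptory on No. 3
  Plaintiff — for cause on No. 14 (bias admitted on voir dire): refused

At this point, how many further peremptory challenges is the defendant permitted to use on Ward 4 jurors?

3

Defendant peremptories so far: #9, #3 — 2 of 8 used, 6 left overall.
Against Ward 4: #9, #3 — 2 used; per-ward cap 5 leaves 3.
Binding limit: min(6, 3) = 3.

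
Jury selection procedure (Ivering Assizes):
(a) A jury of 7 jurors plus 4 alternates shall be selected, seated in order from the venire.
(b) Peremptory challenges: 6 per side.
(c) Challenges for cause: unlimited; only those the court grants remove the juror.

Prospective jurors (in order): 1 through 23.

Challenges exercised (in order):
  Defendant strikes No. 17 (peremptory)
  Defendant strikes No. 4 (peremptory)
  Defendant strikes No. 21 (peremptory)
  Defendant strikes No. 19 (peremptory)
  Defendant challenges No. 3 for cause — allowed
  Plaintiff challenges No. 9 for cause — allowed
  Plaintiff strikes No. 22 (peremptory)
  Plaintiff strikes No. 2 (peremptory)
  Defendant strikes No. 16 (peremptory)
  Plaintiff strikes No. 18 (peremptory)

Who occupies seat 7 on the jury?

Removed: #2, #3, #4, #9, #16, #17, #18, #19, #21, #22.
Filling seats in venire order through position 7: #1, #5, #6, #7, #8, #10, #11.
So seat 7 is #11.

11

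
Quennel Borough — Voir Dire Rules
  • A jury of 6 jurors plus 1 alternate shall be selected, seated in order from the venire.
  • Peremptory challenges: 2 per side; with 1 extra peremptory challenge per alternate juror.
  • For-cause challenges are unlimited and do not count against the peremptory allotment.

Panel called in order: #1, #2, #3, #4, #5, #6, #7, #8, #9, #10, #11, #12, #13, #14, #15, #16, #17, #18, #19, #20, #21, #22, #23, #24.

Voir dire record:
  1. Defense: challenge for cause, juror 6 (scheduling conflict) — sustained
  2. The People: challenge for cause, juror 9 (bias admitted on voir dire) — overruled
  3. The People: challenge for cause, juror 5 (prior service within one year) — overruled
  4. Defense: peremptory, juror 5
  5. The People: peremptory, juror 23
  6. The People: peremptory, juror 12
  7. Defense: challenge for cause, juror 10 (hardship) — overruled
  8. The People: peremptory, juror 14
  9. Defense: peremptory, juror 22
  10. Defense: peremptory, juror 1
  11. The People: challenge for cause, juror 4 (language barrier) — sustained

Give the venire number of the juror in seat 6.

10

Removed: #1, #4, #5, #6, #12, #14, #22, #23. (#9, #10 stay — for-cause denied.)
Seating in order: seats 1–6 → #2, #3, #7, #8, #9, #10; alternates → #11.
So seat 6 is #10.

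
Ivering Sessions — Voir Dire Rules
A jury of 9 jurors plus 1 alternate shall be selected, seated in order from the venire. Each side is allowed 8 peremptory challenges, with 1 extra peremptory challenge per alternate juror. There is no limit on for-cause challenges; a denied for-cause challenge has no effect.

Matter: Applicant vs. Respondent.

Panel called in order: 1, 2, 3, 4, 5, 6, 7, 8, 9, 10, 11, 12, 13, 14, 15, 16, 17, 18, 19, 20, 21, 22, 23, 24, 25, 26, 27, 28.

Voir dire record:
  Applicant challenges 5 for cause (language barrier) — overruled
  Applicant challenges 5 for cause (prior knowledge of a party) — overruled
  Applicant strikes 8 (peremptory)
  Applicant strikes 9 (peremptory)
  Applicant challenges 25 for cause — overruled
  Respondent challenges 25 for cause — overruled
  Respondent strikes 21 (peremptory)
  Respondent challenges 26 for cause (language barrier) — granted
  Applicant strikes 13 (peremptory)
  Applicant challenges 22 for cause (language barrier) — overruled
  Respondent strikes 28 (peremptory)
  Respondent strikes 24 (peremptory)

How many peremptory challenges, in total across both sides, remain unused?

12

Applicant allotment: 8 base + 1 × 1 alternate = 9. Respondent allotment: 8 base + 1 × 1 alternate = 9.
Applicant peremptories used: #8, #9, #13 — 3 (for-cause on #5, #5, #25, #22 don't count).
Respondent peremptories used: #21, #28, #24 — 3 (for-cause on #25, #26 don't count).
Remaining: (9 − 3) + (9 − 3) = 12.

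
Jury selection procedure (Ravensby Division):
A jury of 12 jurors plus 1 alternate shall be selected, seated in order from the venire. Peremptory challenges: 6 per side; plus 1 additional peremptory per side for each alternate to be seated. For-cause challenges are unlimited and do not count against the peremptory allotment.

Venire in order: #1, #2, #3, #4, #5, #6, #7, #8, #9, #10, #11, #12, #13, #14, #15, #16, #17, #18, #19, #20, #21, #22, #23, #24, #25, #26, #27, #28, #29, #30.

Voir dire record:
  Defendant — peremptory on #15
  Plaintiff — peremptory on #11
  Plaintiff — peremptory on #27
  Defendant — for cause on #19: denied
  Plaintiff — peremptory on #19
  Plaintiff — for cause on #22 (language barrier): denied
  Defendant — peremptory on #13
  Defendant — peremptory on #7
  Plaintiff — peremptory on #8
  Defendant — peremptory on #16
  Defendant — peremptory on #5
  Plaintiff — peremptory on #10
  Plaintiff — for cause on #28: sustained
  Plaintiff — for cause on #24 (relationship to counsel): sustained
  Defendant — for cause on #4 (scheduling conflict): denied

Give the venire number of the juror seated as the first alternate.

Removed: #5, #7, #8, #10, #11, #13, #15, #16, #19, #24, #27, #28. (#4, #22 stay — for-cause denied.)
Seating in order: seats 1–12 → #1, #2, #3, #4, #6, #9, #12, #14, #17, #18, #20, #21; alternates → #22.
So alternate 1 is #22.

22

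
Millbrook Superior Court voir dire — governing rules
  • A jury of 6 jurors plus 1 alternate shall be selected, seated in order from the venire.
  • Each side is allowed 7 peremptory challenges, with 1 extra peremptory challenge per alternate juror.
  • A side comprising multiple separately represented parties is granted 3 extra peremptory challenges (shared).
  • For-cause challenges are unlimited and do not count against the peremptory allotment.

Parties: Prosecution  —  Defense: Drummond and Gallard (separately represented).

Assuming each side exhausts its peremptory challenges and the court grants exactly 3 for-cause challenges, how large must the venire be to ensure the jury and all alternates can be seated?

Seats to fill: 6 + 1 alternates = 7.
Peremptories — Prosecution: 7 + 1×1 = 8; Defense: 7 + 1×1 + 3 = 11; total 19.
For-cause removals: 3.
Minimum venire: 7 + 19 + 3 = 29.

29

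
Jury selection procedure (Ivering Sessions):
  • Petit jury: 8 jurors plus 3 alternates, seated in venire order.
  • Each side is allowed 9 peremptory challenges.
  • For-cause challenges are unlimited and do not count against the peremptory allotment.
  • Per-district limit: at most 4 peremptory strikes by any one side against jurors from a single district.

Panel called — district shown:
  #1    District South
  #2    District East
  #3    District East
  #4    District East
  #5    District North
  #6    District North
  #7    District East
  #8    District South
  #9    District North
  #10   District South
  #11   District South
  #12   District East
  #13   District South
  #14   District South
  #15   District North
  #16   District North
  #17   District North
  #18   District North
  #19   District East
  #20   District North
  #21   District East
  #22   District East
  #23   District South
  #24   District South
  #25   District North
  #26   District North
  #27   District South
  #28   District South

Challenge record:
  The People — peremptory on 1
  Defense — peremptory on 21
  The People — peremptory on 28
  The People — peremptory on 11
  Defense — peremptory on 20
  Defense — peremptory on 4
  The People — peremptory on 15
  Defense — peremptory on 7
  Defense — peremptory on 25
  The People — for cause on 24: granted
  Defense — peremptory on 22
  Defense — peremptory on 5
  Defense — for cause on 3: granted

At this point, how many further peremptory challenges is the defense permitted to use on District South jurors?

2

Defense peremptories so far: #21, #20, #4, #7, #25, #22, #5 — 7 of 9 used, 2 left overall.
Against District South: none yet — per-district cap 4 leaves 4.
Binding limit: min(2, 4) = 2.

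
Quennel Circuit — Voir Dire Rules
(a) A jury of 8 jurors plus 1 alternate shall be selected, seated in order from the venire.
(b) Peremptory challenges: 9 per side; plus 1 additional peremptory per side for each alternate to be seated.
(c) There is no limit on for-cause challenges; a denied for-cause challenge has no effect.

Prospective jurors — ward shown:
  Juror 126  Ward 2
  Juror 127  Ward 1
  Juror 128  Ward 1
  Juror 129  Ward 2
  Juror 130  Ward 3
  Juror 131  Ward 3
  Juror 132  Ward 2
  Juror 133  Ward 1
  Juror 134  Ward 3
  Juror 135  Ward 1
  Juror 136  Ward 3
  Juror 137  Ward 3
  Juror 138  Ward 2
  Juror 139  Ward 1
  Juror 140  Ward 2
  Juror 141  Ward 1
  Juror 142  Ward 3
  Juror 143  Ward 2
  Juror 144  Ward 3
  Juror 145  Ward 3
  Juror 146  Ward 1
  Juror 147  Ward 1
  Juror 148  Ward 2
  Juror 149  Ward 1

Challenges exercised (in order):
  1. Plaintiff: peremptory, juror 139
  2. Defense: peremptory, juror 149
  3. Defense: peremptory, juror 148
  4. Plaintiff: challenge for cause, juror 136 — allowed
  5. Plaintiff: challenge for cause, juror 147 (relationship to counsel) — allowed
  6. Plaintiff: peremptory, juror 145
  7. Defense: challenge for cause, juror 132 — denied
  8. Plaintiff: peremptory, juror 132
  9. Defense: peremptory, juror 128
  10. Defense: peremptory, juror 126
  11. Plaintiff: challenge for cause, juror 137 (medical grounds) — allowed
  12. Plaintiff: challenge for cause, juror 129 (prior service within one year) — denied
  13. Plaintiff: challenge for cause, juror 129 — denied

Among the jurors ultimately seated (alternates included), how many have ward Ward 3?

3

Removed: #126, #128, #132, #136, #137, #139, #145, #147, #148, #149.
Seated (9 incl. alternates): #127, #129, #130, #131, #133, #134, #135, #138, #140.
Of those, in Ward 3: #130, #131, #134 → 3.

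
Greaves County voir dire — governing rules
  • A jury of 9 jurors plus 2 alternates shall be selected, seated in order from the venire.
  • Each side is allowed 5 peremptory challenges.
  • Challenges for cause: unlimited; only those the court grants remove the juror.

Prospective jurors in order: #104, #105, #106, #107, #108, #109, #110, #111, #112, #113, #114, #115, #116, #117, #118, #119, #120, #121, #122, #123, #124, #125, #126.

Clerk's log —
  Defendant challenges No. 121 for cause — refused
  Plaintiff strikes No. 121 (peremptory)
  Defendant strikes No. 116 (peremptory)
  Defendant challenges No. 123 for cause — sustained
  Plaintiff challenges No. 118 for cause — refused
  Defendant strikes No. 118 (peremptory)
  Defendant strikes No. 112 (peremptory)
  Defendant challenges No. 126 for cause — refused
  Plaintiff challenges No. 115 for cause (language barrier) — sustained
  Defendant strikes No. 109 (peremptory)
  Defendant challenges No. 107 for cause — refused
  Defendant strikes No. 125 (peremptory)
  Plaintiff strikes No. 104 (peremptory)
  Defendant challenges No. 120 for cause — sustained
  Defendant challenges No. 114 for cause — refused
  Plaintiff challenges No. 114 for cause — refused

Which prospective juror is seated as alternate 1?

Removed: #104, #109, #112, #115, #116, #118, #120, #121, #123, #125. (#107, #114, #126 stay — for-cause denied.)
Seating in order: seats 1–9 → #105, #106, #107, #108, #110, #111, #113, #114, #117; alternates → #119, #122.
So alternate 1 is #119.

119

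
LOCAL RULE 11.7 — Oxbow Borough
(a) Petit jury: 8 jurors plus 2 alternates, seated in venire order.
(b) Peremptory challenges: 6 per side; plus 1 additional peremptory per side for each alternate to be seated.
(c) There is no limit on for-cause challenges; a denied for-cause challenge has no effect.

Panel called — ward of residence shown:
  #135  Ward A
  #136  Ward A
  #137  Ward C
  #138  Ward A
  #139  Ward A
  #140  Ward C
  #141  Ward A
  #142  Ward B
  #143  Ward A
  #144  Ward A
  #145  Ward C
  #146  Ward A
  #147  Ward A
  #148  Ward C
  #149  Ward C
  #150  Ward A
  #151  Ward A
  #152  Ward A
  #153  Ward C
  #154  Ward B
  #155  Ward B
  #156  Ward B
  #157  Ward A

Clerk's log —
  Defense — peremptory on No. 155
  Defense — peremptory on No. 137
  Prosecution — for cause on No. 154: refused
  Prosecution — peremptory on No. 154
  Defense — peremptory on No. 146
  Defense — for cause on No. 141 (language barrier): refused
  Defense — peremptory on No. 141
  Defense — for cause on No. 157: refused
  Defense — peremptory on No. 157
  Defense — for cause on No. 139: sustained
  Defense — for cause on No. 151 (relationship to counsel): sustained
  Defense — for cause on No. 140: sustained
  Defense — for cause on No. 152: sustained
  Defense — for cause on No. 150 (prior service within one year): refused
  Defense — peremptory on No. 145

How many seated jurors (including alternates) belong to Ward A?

7

Removed: #137, #139, #140, #141, #145, #146, #151, #152, #154, #155, #157.
Seated (10 incl. alternates): #135, #136, #138, #142, #143, #144, #147, #148, #149, #150.
Of those, in Ward A: #135, #136, #138, #143, #144, #147, #150 → 7.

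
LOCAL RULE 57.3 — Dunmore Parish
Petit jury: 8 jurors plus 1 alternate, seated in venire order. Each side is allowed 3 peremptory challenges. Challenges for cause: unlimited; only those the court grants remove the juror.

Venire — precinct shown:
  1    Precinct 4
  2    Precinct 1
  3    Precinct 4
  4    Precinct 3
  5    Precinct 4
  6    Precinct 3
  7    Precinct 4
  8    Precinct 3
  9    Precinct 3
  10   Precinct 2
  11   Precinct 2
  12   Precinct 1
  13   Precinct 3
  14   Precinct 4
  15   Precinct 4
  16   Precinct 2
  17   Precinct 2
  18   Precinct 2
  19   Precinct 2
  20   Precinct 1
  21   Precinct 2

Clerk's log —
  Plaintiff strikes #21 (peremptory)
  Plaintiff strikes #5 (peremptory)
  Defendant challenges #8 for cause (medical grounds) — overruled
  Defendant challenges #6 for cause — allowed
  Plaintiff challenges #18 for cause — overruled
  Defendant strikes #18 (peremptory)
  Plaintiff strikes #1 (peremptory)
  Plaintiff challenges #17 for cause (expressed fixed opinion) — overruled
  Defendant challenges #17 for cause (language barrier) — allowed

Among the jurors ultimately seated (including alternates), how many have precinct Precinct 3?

Removed: #1, #5, #6, #17, #18, #21.
Seated (9 incl. alternates): #2, #3, #4, #7, #8, #9, #10, #11, #12.
Of those, in Precinct 3: #4, #8, #9 → 3.

3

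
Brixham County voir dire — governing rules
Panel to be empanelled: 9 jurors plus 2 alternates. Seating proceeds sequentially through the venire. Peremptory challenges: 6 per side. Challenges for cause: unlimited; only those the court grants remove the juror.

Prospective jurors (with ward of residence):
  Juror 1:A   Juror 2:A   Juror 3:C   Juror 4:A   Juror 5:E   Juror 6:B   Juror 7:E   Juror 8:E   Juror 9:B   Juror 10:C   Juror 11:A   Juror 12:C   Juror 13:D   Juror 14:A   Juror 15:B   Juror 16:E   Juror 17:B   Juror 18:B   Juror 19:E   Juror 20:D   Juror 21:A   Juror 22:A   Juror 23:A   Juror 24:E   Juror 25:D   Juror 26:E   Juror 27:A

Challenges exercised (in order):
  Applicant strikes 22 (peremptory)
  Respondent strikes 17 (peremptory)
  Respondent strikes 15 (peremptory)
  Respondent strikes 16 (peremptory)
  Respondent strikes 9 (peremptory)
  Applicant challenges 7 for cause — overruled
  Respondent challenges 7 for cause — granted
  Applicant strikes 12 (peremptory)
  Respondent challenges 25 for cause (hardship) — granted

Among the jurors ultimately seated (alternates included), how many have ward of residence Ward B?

Removed: #7, #9, #12, #15, #16, #17, #22, #25.
Seated (11 incl. alternates): #1, #2, #3, #4, #5, #6, #8, #10, #11, #13, #14.
Of those, in Ward B: #6 → 1.

1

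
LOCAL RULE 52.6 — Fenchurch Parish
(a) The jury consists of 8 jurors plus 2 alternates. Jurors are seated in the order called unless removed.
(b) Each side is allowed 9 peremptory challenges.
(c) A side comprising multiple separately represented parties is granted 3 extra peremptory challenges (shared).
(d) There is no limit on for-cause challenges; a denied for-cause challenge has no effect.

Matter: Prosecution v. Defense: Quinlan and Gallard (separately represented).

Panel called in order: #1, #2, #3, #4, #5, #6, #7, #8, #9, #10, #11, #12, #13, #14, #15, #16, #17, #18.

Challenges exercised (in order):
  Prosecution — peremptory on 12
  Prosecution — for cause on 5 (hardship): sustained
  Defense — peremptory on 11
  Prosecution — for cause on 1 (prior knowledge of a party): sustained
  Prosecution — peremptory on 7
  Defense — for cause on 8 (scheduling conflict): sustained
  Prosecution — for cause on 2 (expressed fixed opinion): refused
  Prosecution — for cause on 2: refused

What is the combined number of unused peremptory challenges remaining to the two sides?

18

Prosecution allotment: 9. Defense allotment: 9 base + 3 multi-party = 12.
Prosecution peremptories used: #12, #7 — 2 (for-cause on #5, #1, #2, #2 don't count).
Defense peremptories used: #11 — 1 (the for-cause on #8 doesn't count).
Remaining: (9 − 2) + (12 − 1) = 18.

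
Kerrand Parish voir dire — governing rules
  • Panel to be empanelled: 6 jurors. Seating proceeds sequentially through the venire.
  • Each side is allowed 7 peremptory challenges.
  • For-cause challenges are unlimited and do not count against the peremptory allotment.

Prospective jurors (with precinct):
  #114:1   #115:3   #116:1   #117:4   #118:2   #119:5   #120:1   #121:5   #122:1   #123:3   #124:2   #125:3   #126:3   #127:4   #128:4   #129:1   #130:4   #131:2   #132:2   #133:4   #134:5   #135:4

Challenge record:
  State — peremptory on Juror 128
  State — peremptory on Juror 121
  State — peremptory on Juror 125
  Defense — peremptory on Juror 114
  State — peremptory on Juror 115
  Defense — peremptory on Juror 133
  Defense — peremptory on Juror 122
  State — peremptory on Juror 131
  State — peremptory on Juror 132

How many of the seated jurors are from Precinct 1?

2

Removed: #114, #115, #121, #122, #125, #128, #131, #132, #133.
Seated jurors 1–6: #116, #117, #118, #119, #120, #123.
Of those, in Precinct 1: #116, #120 → 2.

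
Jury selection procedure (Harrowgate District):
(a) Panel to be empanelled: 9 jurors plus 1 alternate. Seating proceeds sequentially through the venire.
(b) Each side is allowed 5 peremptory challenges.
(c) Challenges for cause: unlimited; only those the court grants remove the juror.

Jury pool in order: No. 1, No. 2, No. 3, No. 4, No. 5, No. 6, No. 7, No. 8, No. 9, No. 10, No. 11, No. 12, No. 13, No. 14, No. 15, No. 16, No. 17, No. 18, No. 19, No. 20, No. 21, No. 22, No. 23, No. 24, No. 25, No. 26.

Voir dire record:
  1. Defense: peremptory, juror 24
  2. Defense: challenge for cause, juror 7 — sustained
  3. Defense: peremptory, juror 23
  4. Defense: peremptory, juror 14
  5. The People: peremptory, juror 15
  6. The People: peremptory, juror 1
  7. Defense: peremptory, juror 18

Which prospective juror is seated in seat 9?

11

Removed: #1, #7, #14, #15, #18, #23, #24.
Seating in order: seats 1–9 → #2, #3, #4, #5, #6, #8, #9, #10, #11; alternates → #12.
So seat 9 is #11.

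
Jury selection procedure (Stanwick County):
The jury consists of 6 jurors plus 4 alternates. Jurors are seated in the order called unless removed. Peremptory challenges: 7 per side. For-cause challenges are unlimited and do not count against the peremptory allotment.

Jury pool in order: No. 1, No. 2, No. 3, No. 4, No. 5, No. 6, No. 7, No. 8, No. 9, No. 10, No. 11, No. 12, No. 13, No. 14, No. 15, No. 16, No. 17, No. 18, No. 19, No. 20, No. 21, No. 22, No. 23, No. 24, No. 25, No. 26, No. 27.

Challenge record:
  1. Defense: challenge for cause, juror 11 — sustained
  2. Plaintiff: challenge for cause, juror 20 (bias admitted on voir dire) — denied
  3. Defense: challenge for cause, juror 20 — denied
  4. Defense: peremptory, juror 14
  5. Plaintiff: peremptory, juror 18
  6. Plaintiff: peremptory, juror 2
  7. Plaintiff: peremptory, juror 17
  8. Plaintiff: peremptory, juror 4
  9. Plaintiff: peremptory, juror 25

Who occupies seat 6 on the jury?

Removed: #2, #4, #11, #14, #17, #18, #25. (#20 stays — for-cause denied.)
Filling seats in venire order through position 6: #1, #3, #5, #6, #7, #8.
So seat 6 is #8.

8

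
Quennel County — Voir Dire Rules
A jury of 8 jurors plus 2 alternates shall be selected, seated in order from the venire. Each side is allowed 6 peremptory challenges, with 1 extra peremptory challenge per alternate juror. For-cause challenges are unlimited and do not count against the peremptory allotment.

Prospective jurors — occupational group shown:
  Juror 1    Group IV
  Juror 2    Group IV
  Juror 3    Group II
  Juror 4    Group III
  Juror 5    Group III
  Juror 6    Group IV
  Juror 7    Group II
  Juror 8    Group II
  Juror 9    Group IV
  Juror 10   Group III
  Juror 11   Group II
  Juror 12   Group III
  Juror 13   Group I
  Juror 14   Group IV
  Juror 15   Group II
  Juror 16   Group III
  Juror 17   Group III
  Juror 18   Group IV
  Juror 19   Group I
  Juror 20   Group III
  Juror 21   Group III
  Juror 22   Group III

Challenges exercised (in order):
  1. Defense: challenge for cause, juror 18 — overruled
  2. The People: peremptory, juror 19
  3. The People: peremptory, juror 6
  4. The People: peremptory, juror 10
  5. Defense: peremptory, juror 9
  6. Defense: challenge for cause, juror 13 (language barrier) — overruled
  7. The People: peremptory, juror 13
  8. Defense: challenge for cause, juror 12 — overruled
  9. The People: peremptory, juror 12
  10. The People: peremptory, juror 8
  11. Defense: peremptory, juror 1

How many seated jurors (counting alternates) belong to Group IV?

2

Removed: #1, #6, #8, #9, #10, #12, #13, #19.
Seated (10 incl. alternates): #2, #3, #4, #5, #7, #11, #14, #15, #16, #17.
Of those, in Group IV: #2, #14 → 2.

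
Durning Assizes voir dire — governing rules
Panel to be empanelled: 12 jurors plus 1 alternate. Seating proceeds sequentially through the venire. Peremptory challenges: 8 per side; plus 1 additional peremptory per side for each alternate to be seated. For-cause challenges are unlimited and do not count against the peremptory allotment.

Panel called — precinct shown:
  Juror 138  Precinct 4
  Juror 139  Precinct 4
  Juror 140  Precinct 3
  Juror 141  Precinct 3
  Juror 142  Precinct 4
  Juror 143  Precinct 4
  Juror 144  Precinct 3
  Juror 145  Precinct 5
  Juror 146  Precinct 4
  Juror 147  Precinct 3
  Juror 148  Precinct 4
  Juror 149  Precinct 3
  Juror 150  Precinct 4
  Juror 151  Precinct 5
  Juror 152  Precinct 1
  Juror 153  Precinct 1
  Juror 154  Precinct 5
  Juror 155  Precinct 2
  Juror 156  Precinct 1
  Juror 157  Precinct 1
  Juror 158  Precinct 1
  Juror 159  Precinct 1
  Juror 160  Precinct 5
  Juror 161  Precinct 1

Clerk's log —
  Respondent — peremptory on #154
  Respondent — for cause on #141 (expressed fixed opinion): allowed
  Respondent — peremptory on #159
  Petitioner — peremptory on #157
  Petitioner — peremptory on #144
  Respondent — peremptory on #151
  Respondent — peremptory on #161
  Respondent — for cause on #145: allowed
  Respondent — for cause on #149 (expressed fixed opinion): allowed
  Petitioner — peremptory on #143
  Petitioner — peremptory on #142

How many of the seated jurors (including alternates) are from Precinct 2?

Removed: #141, #142, #143, #144, #145, #149, #151, #154, #157, #159, #161.
Seated (13 incl. alternates): #138, #139, #140, #146, #147, #148, #150, #152, #153, #155, #156, #158, #160.
Of those, in Precinct 2: #155 → 1.

1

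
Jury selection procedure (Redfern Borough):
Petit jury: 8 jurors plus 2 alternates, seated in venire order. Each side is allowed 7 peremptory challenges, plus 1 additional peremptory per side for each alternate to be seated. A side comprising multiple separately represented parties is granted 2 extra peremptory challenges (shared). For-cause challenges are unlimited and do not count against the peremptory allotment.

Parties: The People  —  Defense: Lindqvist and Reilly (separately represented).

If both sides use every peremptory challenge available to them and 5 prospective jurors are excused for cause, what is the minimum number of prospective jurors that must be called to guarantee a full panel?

Seats to fill: 8 + 2 alternates = 10.
Peremptories — The People: 7 + 1×2 = 9; Defense: 7 + 1×2 + 2 = 11; total 20.
For-cause removals: 5.
Minimum venire: 10 + 20 + 5 = 35.

35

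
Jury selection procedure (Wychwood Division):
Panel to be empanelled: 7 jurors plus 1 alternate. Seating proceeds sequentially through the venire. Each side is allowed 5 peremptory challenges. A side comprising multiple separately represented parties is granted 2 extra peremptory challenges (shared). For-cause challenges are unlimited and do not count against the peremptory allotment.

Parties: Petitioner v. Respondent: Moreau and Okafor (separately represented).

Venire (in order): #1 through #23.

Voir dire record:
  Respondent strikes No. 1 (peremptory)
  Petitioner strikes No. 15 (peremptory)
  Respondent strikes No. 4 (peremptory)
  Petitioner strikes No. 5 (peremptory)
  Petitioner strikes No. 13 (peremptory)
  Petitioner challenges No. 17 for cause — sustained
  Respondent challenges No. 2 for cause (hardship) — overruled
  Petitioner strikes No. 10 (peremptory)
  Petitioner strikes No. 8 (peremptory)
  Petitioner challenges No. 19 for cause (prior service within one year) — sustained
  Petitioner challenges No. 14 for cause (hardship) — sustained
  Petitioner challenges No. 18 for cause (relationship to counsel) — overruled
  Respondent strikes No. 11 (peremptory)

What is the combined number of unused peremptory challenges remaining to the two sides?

Petitioner allotment: 5. Respondent allotment: 5 base + 2 multi-party = 7.
Petitioner peremptories used: #15, #5, #13, #10, #8 — 5 (for-cause on #17, #19, #14, #18 don't count).
Respondent peremptories used: #1, #4, #11 — 3 (the for-cause on #2 doesn't count).
Remaining: (5 − 5) + (7 − 3) = 4.

4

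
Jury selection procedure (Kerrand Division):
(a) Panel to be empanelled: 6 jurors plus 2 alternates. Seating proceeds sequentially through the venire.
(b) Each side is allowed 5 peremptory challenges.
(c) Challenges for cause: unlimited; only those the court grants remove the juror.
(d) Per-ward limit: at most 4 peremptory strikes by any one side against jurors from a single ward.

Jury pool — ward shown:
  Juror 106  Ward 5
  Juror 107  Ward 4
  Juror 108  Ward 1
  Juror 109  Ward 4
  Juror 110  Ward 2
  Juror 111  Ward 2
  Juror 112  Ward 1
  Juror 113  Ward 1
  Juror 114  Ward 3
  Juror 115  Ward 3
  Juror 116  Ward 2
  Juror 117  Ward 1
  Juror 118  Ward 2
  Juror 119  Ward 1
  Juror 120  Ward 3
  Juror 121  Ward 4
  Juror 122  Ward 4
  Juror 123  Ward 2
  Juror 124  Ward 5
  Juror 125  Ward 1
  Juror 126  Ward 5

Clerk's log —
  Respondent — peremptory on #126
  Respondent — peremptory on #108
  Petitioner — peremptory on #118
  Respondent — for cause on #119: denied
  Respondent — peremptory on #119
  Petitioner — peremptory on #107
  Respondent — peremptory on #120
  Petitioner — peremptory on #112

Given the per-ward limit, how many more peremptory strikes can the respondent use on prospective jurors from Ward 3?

1

Respondent peremptories so far: #126, #108, #119, #120 — 4 of 5 used, 1 left overall.
Against Ward 3: #120 — 1 used; per-ward cap 4 leaves 3.
Binding limit: min(1, 3) = 1.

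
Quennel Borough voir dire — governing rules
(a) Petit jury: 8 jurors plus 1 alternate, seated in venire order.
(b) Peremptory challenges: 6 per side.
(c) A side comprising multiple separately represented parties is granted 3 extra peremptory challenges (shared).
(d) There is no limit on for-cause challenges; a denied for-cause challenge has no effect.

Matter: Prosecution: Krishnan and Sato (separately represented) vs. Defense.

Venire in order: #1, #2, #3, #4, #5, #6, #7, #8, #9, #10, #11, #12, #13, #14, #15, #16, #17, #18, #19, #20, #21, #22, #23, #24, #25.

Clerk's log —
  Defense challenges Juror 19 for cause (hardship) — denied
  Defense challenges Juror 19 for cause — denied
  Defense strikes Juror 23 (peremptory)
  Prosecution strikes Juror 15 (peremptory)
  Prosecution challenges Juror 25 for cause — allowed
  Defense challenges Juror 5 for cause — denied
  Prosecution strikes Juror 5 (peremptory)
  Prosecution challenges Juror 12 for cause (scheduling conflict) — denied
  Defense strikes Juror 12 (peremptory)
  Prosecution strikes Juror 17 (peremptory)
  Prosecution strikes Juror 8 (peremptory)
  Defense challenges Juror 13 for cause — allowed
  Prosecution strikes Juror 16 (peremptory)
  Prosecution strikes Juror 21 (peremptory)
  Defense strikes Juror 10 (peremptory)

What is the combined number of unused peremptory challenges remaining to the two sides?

6

Prosecution allotment: 6 base + 3 multi-party = 9. Defense allotment: 6.
Prosecution peremptories used: #15, #5, #17, #8, #16, #21 — 6 (for-cause on #25, #12 don't count).
Defense peremptories used: #23, #12, #10 — 3 (for-cause on #19, #19, #5, #13 don't count).
Remaining: (9 − 6) + (6 − 3) = 6.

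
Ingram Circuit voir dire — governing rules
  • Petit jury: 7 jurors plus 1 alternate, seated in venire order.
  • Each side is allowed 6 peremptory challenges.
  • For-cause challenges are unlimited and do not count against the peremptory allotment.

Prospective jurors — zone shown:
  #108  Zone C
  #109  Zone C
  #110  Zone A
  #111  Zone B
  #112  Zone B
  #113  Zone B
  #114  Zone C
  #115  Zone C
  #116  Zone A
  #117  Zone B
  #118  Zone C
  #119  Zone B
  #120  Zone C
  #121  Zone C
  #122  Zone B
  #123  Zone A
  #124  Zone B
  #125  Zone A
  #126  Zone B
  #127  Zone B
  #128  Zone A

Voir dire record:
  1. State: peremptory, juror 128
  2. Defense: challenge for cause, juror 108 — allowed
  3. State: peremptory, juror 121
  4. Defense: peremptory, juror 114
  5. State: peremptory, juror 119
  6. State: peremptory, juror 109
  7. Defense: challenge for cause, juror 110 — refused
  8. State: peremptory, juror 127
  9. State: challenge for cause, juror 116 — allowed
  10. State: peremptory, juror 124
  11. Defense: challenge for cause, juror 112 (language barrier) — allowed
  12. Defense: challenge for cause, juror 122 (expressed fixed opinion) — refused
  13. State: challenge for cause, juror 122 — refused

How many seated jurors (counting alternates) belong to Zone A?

Removed: #108, #109, #112, #114, #116, #119, #121, #124, #127, #128.
Seated (8 incl. alternates): #110, #111, #113, #115, #117, #118, #120, #122.
Of those, in Zone A: #110 → 1.

1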